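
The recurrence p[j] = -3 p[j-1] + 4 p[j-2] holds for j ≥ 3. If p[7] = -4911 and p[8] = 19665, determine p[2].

Rearranging, p[j-2] = (p[j] + 3 p[j-1]) / 4.
p[6] = (19665 + 3*(-4911)) / 4 = 4932/4 = 1233
p[5] = (-4911 + 3*1233) / 4 = -1212/4 = -303
p[4] = (1233 + 3*(-303)) / 4 = 324/4 = 81
p[3] = (-303 + 3*81) / 4 = -60/4 = -15
p[2] = (81 + 3*(-15)) / 4 = 36/4 = 9

9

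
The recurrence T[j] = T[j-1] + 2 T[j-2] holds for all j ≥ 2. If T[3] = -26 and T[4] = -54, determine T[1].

Rearranging, T[j-2] = (T[j] - T[j-1]) / 2.
T[2] = (-54 - (-26)) / 2 = -28/2 = -14
T[1] = (-26 - (-14)) / 2 = -12/2 = -6

-6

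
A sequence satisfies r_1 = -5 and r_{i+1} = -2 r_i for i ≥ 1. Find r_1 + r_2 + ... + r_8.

r_2 = -2*(-5) = 10
r_3 = -2*10 = -20
r_4 = -2*(-20) = 40
r_5 = -2*40 = -80
r_6 = -2*(-80) = 160
r_7 = -2*160 = -320
r_8 = -2*(-320) = 640
Sum = (-5) + 10 + (-20) + 40 + (-80) + 160 + (-320) + 640 = 425

425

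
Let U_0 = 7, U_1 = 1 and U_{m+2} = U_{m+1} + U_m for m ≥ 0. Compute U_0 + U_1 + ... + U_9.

U_2 = 1 + 7 = 8
U_3 = 8 + 1 = 9
U_4 = 9 + 8 = 17
U_5 = 17 + 9 = 26
U_6 = 26 + 17 = 43
U_7 = 43 + 26 = 69
U_8 = 69 + 43 = 112
U_9 = 112 + 69 = 181
Sum = 7 + 1 + 8 + 9 + 17 + 26 + 43 + 69 + 112 + 181 = 473

473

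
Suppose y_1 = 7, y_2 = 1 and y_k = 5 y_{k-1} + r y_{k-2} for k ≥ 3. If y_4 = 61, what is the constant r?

1

y_3 = 5 + 7r
y_4 = 25 + 36r
So 25 + 36r = 61, giving r = 1.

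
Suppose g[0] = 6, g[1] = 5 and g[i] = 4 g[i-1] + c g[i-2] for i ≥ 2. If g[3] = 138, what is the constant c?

g[2] = 20 + 6c
g[3] = 80 + 29c
So 80 + 29c = 138, giving c = 2.

2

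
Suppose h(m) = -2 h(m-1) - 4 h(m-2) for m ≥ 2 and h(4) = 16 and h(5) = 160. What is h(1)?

2

Rearranging, h(m-2) = (h(m) + 2 h(m-1)) / -4.
h(3) = (160 + 2*16) / -4 = 192/-4 = -48
h(2) = (16 + 2*(-48)) / -4 = -80/-4 = 20
h(1) = (-48 + 2*20) / -4 = -8/-4 = 2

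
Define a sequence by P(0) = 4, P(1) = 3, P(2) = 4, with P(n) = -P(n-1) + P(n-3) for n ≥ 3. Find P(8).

P(3) = -4 + 4 = 0
P(4) = -0 + 3 = 3
P(5) = -3 + 4 = 1
P(6) = -1 + 0 = -1
P(7) = -(-1) + 3 = 4
P(8) = -4 + 1 = -3

-3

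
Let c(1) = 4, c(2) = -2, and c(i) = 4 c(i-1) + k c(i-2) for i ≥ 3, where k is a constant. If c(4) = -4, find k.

2

c(3) = -8 + 4k
c(4) = -32 + 14k
So -32 + 14k = -4, giving k = 2.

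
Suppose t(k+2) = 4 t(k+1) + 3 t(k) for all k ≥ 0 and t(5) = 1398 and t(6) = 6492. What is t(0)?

Rearranging, t(k-2) = (t(k) - 4 t(k-1)) / 3.
t(4) = (6492 - 4(1398)) / 3 = 900/3 = 300
t(3) = (1398 - 4(300)) / 3 = 198/3 = 66
t(2) = (300 - 4(66)) / 3 = 36/3 = 12
t(1) = (66 - 4(12)) / 3 = 18/3 = 6
t(0) = (12 - 4(6)) / 3 = -12/3 = -4

-4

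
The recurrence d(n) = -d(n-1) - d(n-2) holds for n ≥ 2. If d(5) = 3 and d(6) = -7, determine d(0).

Rearranging, d(n-2) = -(d(n) + d(n-1)).
d(4) = -(-7 + 3) = 4
d(3) = -(3 + 4) = -7
d(2) = -(4 + (-7)) = 3
d(1) = -(-7 + 3) = 4
d(0) = -(3 + 4) = -7

-7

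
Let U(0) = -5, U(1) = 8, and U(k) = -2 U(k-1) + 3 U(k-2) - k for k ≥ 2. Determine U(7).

7337

U(2) = -2*8 + 3*(-5) - 2 = -33
U(3) = -2*(-33) + 3*8 - 3 = 87
U(4) = -2*87 + 3*(-33) - 4 = -277
U(5) = -2*(-277) + 3*87 - 5 = 810
U(6) = -2*810 + 3*(-277) - 6 = -2457
U(7) = -2*(-2457) + 3*810 - 7 = 7337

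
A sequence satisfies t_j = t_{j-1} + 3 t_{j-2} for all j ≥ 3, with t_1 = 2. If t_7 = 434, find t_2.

Let t_2 = z.
t_3 = 6 + z
t_4 = 6 + 4z
t_5 = 24 + 7z
t_6 = 42 + 19z
t_7 = 114 + 40z
So 114 + 40z = 434, giving z = 8.

8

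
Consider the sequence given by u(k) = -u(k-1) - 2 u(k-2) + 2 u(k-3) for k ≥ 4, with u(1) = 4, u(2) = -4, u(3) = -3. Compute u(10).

557

u(4) = -(-3) - 2·(-4) + 2·4 = 19
u(5) = -19 - 2·(-3) + 2·(-4) = -21
u(6) = -(-21) - 2·19 + 2·(-3) = -23
u(7) = -(-23) - 2·(-21) + 2·19 = 103
u(8) = -103 - 2·(-23) + 2·(-21) = -99
u(9) = -(-99) - 2·103 + 2·(-23) = -153
u(10) = -(-153) - 2·(-99) + 2·103 = 557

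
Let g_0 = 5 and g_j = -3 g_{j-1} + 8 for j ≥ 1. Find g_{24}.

847288609445

The fixed point is 8/(1 + 3) = 2, so g_j - 2 = -3(g_{j-1} - 2).
Hence g_j = 3·(-3)^j + 2.
g_{24} = 3·(-3)^{24} + 2 = 3·282429536481 + 2 = 847288609445.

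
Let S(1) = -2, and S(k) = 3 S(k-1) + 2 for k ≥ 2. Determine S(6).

-244

S(2) = 3(-2) + 2 = -4
S(3) = 3(-4) + 2 = -10
S(4) = 3(-10) + 2 = -28
S(5) = 3(-28) + 2 = -82
S(6) = 3(-82) + 2 = -244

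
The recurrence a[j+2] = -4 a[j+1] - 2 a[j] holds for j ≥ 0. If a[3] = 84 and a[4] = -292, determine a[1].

Rearranging, a[j-2] = (a[j] + 4 a[j-1]) / -2.
a[2] = (-292 + 4(84)) / -2 = 44/-2 = -22
a[1] = (84 + 4(-22)) / -2 = -4/-2 = 2

2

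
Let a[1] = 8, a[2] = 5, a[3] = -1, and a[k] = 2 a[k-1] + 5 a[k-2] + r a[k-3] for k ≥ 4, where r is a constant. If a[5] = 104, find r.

a[4] = 23 + 8r
a[5] = 41 + 21r
So 41 + 21r = 104, giving r = 3.

3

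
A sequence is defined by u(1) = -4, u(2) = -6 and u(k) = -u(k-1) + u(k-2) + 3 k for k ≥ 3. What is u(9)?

u(3) = -(-6) + (-4) + 9 = 11
u(4) = -11 + (-6) + 12 = -5
u(5) = -(-5) + 11 + 15 = 31
u(6) = -31 + (-5) + 18 = -18
u(7) = -(-18) + 31 + 21 = 70
u(8) = -70 + (-18) + 24 = -64
u(9) = -(-64) + 70 + 27 = 161

161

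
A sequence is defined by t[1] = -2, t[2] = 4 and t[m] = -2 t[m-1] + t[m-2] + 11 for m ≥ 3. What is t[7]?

t[3] = -2(4) + (-2) + 11 = 1
t[4] = -2(1) + 4 + 11 = 13
t[5] = -2(13) + 1 + 11 = -14
t[6] = -2(-14) + 13 + 11 = 52
t[7] = -2(52) + (-14) + 11 = -107

-107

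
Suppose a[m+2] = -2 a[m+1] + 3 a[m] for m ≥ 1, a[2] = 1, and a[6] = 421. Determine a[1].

-6

Let a[1] = x.
a[3] = -2 + 3x
a[4] = 7 - 6x
a[5] = -20 + 21x
a[6] = 61 - 60x
So 61 - 60x = 421, giving x = -6.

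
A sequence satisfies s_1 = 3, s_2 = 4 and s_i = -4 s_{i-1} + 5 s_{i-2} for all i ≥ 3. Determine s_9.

-65101

s_3 = -4(4) + 5(3) = -1
s_4 = -4(-1) + 5(4) = 24
s_5 = -4(24) + 5(-1) = -101
s_6 = -4(-101) + 5(24) = 524
s_7 = -4(524) + 5(-101) = -2601
s_8 = -4(-2601) + 5(524) = 13024
s_9 = -4(13024) + 5(-2601) = -65101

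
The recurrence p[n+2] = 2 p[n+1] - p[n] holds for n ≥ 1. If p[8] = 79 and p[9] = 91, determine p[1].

Rearranging, p[n-2] = -(p[n] - 2 p[n-1]).
p[7] = -(91 - 2(79)) = 67
p[6] = -(79 - 2(67)) = 55
p[5] = -(67 - 2(55)) = 43
p[4] = -(55 - 2(43)) = 31
p[3] = -(43 - 2(31)) = 19
p[2] = -(31 - 2(19)) = 7
p[1] = -(19 - 2(7)) = -5

-5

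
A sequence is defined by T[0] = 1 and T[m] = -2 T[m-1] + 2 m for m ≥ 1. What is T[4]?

T[1] = -2·1 + 2 = 0
T[2] = -2·0 + 4 = 4
T[3] = -2·4 + 6 = -2
T[4] = -2·(-2) + 8 = 12

12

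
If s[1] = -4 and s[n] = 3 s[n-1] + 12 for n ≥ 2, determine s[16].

28697808

The fixed point is 12/(1 - 3) = -6, so s[n] + 6 = 3(s[n-1] + 6).
Hence s[n] = 2·3^{n-1} - 6.
s[16] = 2·3^{15} - 6 = 2·14348907 - 6 = 28697808.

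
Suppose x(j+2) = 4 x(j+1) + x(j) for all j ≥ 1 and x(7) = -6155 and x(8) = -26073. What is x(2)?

Rearranging, x(j-2) = x(j) - 4 x(j-1).
x(6) = -26073 - 4*(-6155) = -1453
x(5) = -6155 - 4*(-1453) = -343
x(4) = -1453 - 4*(-343) = -81
x(3) = -343 - 4*(-81) = -19
x(2) = -81 - 4*(-19) = -5

-5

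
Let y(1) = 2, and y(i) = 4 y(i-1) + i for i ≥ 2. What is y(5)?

y(2) = 4·2 + 2 = 10
y(3) = 4·10 + 3 = 43
y(4) = 4·43 + 4 = 176
y(5) = 4·176 + 5 = 709

709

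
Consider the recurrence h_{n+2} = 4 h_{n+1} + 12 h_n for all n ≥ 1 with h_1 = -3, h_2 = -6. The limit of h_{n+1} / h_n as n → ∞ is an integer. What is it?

The characteristic equation is r^2 - 4r - 12 = 0, which factors as (r - 6)(r + 2) = 0.
So the roots are 6 and -2. Since |6| > |-2| and the coefficient of 6^n is non-zero, the ratio tends to 6.

6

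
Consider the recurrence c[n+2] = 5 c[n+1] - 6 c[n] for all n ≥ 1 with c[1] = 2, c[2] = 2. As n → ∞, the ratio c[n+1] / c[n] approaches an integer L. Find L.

The characteristic equation is r^2 - 5r + 6 = 0, which factors as (r - 3)(r - 2) = 0.
So the roots are 3 and 2. Since |3| > |2| and the coefficient of 3^n is non-zero, the ratio tends to 3.

3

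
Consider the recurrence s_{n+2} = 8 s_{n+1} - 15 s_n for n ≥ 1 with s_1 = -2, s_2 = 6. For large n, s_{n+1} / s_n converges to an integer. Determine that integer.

The characteristic equation is r^2 - 8r + 15 = 0, which factors as (r - 5)(r - 3) = 0.
So the roots are 5 and 3. Since |5| > |3| and the coefficient of 5^n is non-zero, the ratio tends to 5.

5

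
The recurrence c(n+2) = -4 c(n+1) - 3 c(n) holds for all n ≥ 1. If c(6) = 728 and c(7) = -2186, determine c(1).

-2

Rearranging, c(n-2) = (c(n) + 4 c(n-1)) / -3.
c(5) = (-2186 + 4*728) / -3 = 726/-3 = -242
c(4) = (728 + 4*(-242)) / -3 = -240/-3 = 80
c(3) = (-242 + 4*80) / -3 = 78/-3 = -26
c(2) = (80 + 4*(-26)) / -3 = -24/-3 = 8
c(1) = (-26 + 4*8) / -3 = 6/-3 = -2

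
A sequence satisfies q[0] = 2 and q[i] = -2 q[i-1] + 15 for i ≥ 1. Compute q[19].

1572869

The fixed point is 15/(1 + 2) = 5, so q[i] - 5 = -2(q[i-1] - 5).
Hence q[i] = -3·(-2)^i + 5.
q[19] = -3·(-2)^{19} + 5 = -3·-524288 + 5 = 1572869.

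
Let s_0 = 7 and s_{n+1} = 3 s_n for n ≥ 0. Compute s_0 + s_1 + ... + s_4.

847

s_1 = 3*7 = 21
s_2 = 3*21 = 63
s_3 = 3*63 = 189
s_4 = 3*189 = 567
Sum = 7 + 21 + 63 + 189 + 567 = 847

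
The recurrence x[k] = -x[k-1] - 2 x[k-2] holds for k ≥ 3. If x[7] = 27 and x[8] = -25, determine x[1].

1

Rearranging, x[k-2] = (x[k] + x[k-1]) / -2.
x[6] = (-25 + 27) / -2 = 2/-2 = -1
x[5] = (27 + (-1)) / -2 = 26/-2 = -13
x[4] = (-1 + (-13)) / -2 = -14/-2 = 7
x[3] = (-13 + 7) / -2 = -6/-2 = 3
x[2] = (7 + 3) / -2 = 10/-2 = -5
x[1] = (3 + (-5)) / -2 = -2/-2 = 1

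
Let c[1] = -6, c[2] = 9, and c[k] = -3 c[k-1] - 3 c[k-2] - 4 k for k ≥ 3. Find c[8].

-299

c[3] = -3·9 - 3·(-6) - 12 = -21
c[4] = -3·(-21) - 3·9 - 16 = 20
c[5] = -3·20 - 3·(-21) - 20 = -17
c[6] = -3·(-17) - 3·20 - 24 = -33
c[7] = -3·(-33) - 3·(-17) - 28 = 122
c[8] = -3·122 - 3·(-33) - 32 = -299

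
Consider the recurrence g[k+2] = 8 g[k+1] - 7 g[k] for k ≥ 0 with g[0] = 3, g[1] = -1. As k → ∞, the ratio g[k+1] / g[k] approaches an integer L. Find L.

7

The characteristic equation is r^2 - 8r + 7 = 0, which factors as (r - 7)(r - 1) = 0.
So the roots are 7 and 1. Since |7| > |1| and the coefficient of 7^k is non-zero, the ratio tends to 7.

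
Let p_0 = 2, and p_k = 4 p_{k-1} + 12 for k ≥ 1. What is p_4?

p_1 = 4*2 + 12 = 20
p_2 = 4*20 + 12 = 92
p_3 = 4*92 + 12 = 380
p_4 = 4*380 + 12 = 1532

1532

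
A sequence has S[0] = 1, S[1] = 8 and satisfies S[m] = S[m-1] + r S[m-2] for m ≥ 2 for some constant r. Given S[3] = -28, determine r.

-4

S[2] = 8 + r
S[3] = 8 + 9r
So 8 + 9r = -28, giving r = -4.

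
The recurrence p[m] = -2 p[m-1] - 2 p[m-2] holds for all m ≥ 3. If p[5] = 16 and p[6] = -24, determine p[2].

6

Rearranging, p[m-2] = (p[m] + 2 p[m-1]) / -2.
p[4] = (-24 + 2(16)) / -2 = 8/-2 = -4
p[3] = (16 + 2(-4)) / -2 = 8/-2 = -4
p[2] = (-4 + 2(-4)) / -2 = -12/-2 = 6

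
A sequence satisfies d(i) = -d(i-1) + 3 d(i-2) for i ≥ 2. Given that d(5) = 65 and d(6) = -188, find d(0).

Rearranging, d(i-2) = (d(i) + d(i-1)) / 3.
d(4) = (-188 + 65) / 3 = -123/3 = -41
d(3) = (65 + (-41)) / 3 = 24/3 = 8
d(2) = (-41 + 8) / 3 = -33/3 = -11
d(1) = (8 + (-11)) / 3 = -3/3 = -1
d(0) = (-11 + (-1)) / 3 = -12/3 = -4

-4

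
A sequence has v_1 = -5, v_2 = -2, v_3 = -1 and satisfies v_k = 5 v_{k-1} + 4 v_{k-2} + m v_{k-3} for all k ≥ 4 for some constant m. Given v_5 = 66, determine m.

v_4 = -13 - 5m
v_5 = -69 - 27m
So -69 - 27m = 66, giving m = -5.

-5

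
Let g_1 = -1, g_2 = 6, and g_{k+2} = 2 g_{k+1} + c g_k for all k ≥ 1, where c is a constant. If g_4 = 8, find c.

-4

g_3 = 12 - c
g_4 = 24 + 4c
So 24 + 4c = 8, giving c = -4.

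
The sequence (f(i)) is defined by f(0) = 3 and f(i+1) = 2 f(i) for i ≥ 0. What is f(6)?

192

f(1) = 2·3 = 6
f(2) = 2·6 = 12
f(3) = 2·12 = 24
f(4) = 2·24 = 48
f(5) = 2·48 = 96
f(6) = 2·96 = 192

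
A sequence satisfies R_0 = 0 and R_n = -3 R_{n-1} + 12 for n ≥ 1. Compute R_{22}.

The fixed point is 12/(1 + 3) = 3, so R_n - 3 = -3(R_{n-1} - 3).
Hence R_n = -3·(-3)^n + 3.
R_{22} = -3·(-3)^{22} + 3 = -3·31381059609 + 3 = -94143178824.

-94143178824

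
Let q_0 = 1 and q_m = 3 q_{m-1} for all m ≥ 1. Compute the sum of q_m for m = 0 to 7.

3280

q_1 = 3(1) = 3
q_2 = 3(3) = 9
q_3 = 3(9) = 27
q_4 = 3(27) = 81
q_5 = 3(81) = 243
q_6 = 3(243) = 729
q_7 = 3(729) = 2187
Sum = 1 + 3 + 9 + 27 + 81 + 243 + 729 + 2187 = 3280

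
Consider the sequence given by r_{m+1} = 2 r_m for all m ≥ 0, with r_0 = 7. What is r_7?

896

r_1 = 2(7) = 14
r_2 = 2(14) = 28
r_3 = 2(28) = 56
r_4 = 2(56) = 112
r_5 = 2(112) = 224
r_6 = 2(224) = 448
r_7 = 2(448) = 896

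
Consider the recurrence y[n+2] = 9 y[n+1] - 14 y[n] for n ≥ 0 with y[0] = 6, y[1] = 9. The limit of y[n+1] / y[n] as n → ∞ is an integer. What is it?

The characteristic equation is r^2 - 9r + 14 = 0, which factors as (r - 7)(r - 2) = 0.
So the roots are 7 and 2. Since |7| > |2| and the coefficient of 7^n is non-zero, the ratio tends to 7.

7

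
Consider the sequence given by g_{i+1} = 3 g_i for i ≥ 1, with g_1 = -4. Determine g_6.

-972

g_2 = 3*(-4) = -12
g_3 = 3*(-12) = -36
g_4 = 3*(-36) = -108
g_5 = 3*(-108) = -324
g_6 = 3*(-324) = -972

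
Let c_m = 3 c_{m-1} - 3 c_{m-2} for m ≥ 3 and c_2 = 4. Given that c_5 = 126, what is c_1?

Let c_1 = x.
c_3 = 12 - 3x
c_4 = 24 - 9x
c_5 = 36 - 18x
So 36 - 18x = 126, giving x = -5.

-5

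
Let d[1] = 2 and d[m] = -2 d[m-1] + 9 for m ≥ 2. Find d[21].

-1048573

The fixed point is 9/(1 + 2) = 3, so d[m] - 3 = -2(d[m-1] - 3).
Hence d[m] = -1·(-2)^{m-1} + 3.
d[21] = -1·(-2)^{20} + 3 = -1·1048576 + 3 = -1048573.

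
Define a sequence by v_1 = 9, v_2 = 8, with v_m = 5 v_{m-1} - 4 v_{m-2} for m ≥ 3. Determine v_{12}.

-1398092

v_3 = 5·8 - 4·9 = 4
v_4 = 5·4 - 4·8 = -12
v_5 = 5·(-12) - 4·4 = -76
v_6 = 5·(-76) - 4·(-12) = -332
v_7 = 5·(-332) - 4·(-76) = -1356
v_8 = 5·(-1356) - 4·(-332) = -5452
v_9 = 5·(-5452) - 4·(-1356) = -21836
v_{10} = 5·(-21836) - 4·(-5452) = -87372
v_{11} = 5·(-87372) - 4·(-21836) = -349516
v_{12} = 5·(-349516) - 4·(-87372) = -1398092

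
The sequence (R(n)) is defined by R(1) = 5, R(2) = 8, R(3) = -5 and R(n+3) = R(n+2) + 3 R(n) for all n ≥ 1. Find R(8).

151

R(4) = (-5) + 3·5 = 10
R(5) = 10 + 3·8 = 34
R(6) = 34 + 3·(-5) = 19
R(7) = 19 + 3·10 = 49
R(8) = 49 + 3·34 = 151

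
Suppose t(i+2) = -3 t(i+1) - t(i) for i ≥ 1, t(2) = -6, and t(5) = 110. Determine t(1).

Let t(1) = y.
t(3) = 18 - y
t(4) = -48 + 3y
t(5) = 126 - 8y
So 126 - 8y = 110, giving y = 2.

2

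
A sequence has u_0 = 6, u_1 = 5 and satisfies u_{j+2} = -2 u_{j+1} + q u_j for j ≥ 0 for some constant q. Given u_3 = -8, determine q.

4

u_2 = -10 + 6q
u_3 = 20 - 7q
So 20 - 7q = -8, giving q = 4.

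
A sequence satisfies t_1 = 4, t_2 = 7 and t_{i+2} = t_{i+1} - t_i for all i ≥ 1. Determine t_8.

t_3 = 7 - 4 = 3
t_4 = 3 - 7 = -4
t_5 = (-4) - 3 = -7
t_6 = (-7) - (-4) = -3
t_7 = (-3) - (-7) = 4
t_8 = 4 - (-3) = 7

7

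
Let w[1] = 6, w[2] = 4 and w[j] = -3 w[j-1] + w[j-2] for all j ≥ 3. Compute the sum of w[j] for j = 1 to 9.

-6572

w[3] = -3·4 + 6 = -6
w[4] = -3·(-6) + 4 = 22
w[5] = -3·22 + (-6) = -72
w[6] = -3·(-72) + 22 = 238
w[7] = -3·238 + (-72) = -786
w[8] = -3·(-786) + 238 = 2596
w[9] = -3·2596 + (-786) = -8574
Sum = 6 + 4 + (-6) + 22 + (-72) + 238 + (-786) + 2596 + (-8574) = -6572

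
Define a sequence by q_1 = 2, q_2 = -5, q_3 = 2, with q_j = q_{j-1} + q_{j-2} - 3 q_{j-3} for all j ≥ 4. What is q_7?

28

q_4 = 2 + (-5) - 3(2) = -9
q_5 = (-9) + 2 - 3(-5) = 8
q_6 = 8 + (-9) - 3(2) = -7
q_7 = (-7) + 8 - 3(-9) = 28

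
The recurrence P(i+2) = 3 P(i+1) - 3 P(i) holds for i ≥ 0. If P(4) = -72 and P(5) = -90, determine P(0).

Rearranging, P(i-2) = (P(i) - 3 P(i-1)) / -3.
P(3) = (-90 - 3·(-72)) / -3 = 126/-3 = -42
P(2) = (-72 - 3·(-42)) / -3 = 54/-3 = -18
P(1) = (-42 - 3·(-18)) / -3 = 12/-3 = -4
P(0) = (-18 - 3·(-4)) / -3 = -6/-3 = 2

2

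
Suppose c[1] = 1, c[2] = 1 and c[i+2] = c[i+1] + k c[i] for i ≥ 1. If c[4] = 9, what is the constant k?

4

c[3] = 1 + k
c[4] = 1 + 2k
So 1 + 2k = 9, giving k = 4.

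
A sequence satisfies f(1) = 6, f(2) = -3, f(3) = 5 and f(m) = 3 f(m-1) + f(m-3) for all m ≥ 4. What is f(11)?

53457

f(4) = 3·5 + 6 = 21
f(5) = 3·21 + (-3) = 60
f(6) = 3·60 + 5 = 185
f(7) = 3·185 + 21 = 576
f(8) = 3·576 + 60 = 1788
f(9) = 3·1788 + 185 = 5549
f(10) = 3·5549 + 576 = 17223
f(11) = 3·17223 + 1788 = 53457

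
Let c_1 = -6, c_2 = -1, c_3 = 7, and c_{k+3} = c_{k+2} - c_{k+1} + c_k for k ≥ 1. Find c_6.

-1

c_4 = 7 - (-1) + (-6) = 2
c_5 = 2 - 7 + (-1) = -6
c_6 = (-6) - 2 + 7 = -1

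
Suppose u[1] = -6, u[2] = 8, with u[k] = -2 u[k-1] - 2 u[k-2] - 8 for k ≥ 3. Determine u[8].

u[3] = -2*8 - 2*(-6) - 8 = -12
u[4] = -2*(-12) - 2*8 - 8 = 0
u[5] = -2*0 - 2*(-12) - 8 = 16
u[6] = -2*16 - 2*0 - 8 = -40
u[7] = -2*(-40) - 2*16 - 8 = 40
u[8] = -2*40 - 2*(-40) - 8 = -8

-8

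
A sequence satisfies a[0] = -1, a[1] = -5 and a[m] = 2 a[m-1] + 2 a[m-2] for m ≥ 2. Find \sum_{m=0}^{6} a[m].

-1084

a[2] = 2(-5) + 2(-1) = -12
a[3] = 2(-12) + 2(-5) = -34
a[4] = 2(-34) + 2(-12) = -92
a[5] = 2(-92) + 2(-34) = -252
a[6] = 2(-252) + 2(-92) = -688
Sum = (-1) + (-5) + (-12) + (-34) + (-92) + (-252) + (-688) = -1084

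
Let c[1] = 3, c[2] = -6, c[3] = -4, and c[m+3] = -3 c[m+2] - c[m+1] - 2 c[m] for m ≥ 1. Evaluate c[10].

4164

c[4] = -3(-4) - (-6) - 2(3) = 12
c[5] = -3(12) - (-4) - 2(-6) = -20
c[6] = -3(-20) - 12 - 2(-4) = 56
c[7] = -3(56) - (-20) - 2(12) = -172
c[8] = -3(-172) - 56 - 2(-20) = 500
c[9] = -3(500) - (-172) - 2(56) = -1440
c[10] = -3(-1440) - 500 - 2(-172) = 4164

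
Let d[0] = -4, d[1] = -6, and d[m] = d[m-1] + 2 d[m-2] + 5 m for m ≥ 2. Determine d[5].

34

d[2] = (-6) + 2·(-4) + 10 = -4
d[3] = (-4) + 2·(-6) + 15 = -1
d[4] = (-1) + 2·(-4) + 20 = 11
d[5] = 11 + 2·(-1) + 25 = 34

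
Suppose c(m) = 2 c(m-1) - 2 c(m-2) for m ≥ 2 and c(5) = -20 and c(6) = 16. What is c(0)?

Rearranging, c(m-2) = (c(m) - 2 c(m-1)) / -2.
c(4) = (16 - 2*(-20)) / -2 = 56/-2 = -28
c(3) = (-20 - 2*(-28)) / -2 = 36/-2 = -18
c(2) = (-28 - 2*(-18)) / -2 = 8/-2 = -4
c(1) = (-18 - 2*(-4)) / -2 = -10/-2 = 5
c(0) = (-4 - 2*5) / -2 = -14/-2 = 7

7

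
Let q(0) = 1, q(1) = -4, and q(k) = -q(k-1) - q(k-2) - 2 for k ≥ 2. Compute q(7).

-4

q(2) = -(-4) - 1 - 2 = 1
q(3) = -1 - (-4) - 2 = 1
q(4) = -1 - 1 - 2 = -4
q(5) = -(-4) - 1 - 2 = 1
q(6) = -1 - (-4) - 2 = 1
q(7) = -1 - 1 - 2 = -4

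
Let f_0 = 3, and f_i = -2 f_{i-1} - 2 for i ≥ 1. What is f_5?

f_1 = -2*3 - 2 = -8
f_2 = -2*(-8) - 2 = 14
f_3 = -2*14 - 2 = -30
f_4 = -2*(-30) - 2 = 58
f_5 = -2*58 - 2 = -118

-118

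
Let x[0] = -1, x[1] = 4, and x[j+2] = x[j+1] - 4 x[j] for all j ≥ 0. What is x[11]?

5176

x[2] = 4 - 4*(-1) = 8
x[3] = 8 - 4*4 = -8
x[4] = (-8) - 4*8 = -40
x[5] = (-40) - 4*(-8) = -8
x[6] = (-8) - 4*(-40) = 152
x[7] = 152 - 4*(-8) = 184
x[8] = 184 - 4*152 = -424
x[9] = (-424) - 4*184 = -1160
x[10] = (-1160) - 4*(-424) = 536
x[11] = 536 - 4*(-1160) = 5176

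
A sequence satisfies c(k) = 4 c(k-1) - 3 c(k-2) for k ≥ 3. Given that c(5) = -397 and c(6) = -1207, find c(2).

Rearranging, c(k-2) = (c(k) - 4 c(k-1)) / -3.
c(4) = (-1207 - 4·(-397)) / -3 = 381/-3 = -127
c(3) = (-397 - 4·(-127)) / -3 = 111/-3 = -37
c(2) = (-127 - 4·(-37)) / -3 = 21/-3 = -7

-7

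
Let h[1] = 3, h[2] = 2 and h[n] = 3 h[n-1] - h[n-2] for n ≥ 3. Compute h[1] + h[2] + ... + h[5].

h[3] = 3(2) - 3 = 3
h[4] = 3(3) - 2 = 7
h[5] = 3(7) - 3 = 18
Sum = 3 + 2 + 3 + 7 + 18 = 33

33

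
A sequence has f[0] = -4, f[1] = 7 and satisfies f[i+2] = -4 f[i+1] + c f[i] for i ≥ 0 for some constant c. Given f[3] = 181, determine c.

f[2] = -28 - 4c
f[3] = 112 + 23c
So 112 + 23c = 181, giving c = 3.

3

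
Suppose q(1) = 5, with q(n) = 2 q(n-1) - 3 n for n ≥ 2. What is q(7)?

-229

q(2) = 2·5 - 6 = 4
q(3) = 2·4 - 9 = -1
q(4) = 2·(-1) - 12 = -14
q(5) = 2·(-14) - 15 = -43
q(6) = 2·(-43) - 18 = -104
q(7) = 2·(-104) - 21 = -229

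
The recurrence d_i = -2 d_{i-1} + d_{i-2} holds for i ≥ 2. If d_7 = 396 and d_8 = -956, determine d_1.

4

Rearranging, d_{i-2} = d_i + 2 d_{i-1}.
d_6 = -956 + 2(396) = -164
d_5 = 396 + 2(-164) = 68
d_4 = -164 + 2(68) = -28
d_3 = 68 + 2(-28) = 12
d_2 = -28 + 2(12) = -4
d_1 = 12 + 2(-4) = 4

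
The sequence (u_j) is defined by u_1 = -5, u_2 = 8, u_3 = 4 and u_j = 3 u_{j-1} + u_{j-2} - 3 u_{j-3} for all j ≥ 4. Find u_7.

u_4 = 3·4 + 8 - 3·(-5) = 35
u_5 = 3·35 + 4 - 3·8 = 85
u_6 = 3·85 + 35 - 3·4 = 278
u_7 = 3·278 + 85 - 3·35 = 814

814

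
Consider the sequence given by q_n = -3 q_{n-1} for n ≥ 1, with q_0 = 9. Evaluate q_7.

q_1 = -3·9 = -27
q_2 = -3·(-27) = 81
q_3 = -3·81 = -243
q_4 = -3·(-243) = 729
q_5 = -3·729 = -2187
q_6 = -3·(-2187) = 6561
q_7 = -3·6561 = -19683

-19683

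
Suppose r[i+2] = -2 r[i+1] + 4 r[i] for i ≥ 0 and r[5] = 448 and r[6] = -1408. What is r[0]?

Rearranging, r[i-2] = (r[i] + 2 r[i-1]) / 4.
r[4] = (-1408 + 2*448) / 4 = -512/4 = -128
r[3] = (448 + 2*(-128)) / 4 = 192/4 = 48
r[2] = (-128 + 2*48) / 4 = -32/4 = -8
r[1] = (48 + 2*(-8)) / 4 = 32/4 = 8
r[0] = (-8 + 2*8) / 4 = 8/4 = 2

2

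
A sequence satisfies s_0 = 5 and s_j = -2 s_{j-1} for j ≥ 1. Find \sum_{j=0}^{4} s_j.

s_1 = -2*5 = -10
s_2 = -2*(-10) = 20
s_3 = -2*20 = -40
s_4 = -2*(-40) = 80
Sum = 5 + (-10) + 20 + (-40) + 80 = 55

55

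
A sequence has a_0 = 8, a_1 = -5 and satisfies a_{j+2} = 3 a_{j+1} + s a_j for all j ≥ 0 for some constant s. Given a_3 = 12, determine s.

3

a_2 = -15 + 8s
a_3 = -45 + 19s
So -45 + 19s = 12, giving s = 3.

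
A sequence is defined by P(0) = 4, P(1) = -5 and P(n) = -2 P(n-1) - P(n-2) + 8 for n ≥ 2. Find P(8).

P(2) = -2(-5) - 4 + 8 = 14
P(3) = -2(14) - (-5) + 8 = -15
P(4) = -2(-15) - 14 + 8 = 24
P(5) = -2(24) - (-15) + 8 = -25
P(6) = -2(-25) - 24 + 8 = 34
P(7) = -2(34) - (-25) + 8 = -35
P(8) = -2(-35) - 34 + 8 = 44

44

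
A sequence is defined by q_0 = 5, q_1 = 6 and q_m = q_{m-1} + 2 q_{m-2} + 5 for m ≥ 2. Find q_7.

q_2 = 6 + 2·5 + 5 = 21
q_3 = 21 + 2·6 + 5 = 38
q_4 = 38 + 2·21 + 5 = 85
q_5 = 85 + 2·38 + 5 = 166
q_6 = 166 + 2·85 + 5 = 341
q_7 = 341 + 2·166 + 5 = 678

678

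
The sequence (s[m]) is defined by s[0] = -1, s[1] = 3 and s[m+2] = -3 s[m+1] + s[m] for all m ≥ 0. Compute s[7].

3927

s[2] = -3(3) + (-1) = -10
s[3] = -3(-10) + 3 = 33
s[4] = -3(33) + (-10) = -109
s[5] = -3(-109) + 33 = 360
s[6] = -3(360) + (-109) = -1189
s[7] = -3(-1189) + 360 = 3927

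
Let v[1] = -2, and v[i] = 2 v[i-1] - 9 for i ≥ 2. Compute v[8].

v[2] = 2(-2) - 9 = -13
v[3] = 2(-13) - 9 = -35
v[4] = 2(-35) - 9 = -79
v[5] = 2(-79) - 9 = -167
v[6] = 2(-167) - 9 = -343
v[7] = 2(-343) - 9 = -695
v[8] = 2(-695) - 9 = -1399

-1399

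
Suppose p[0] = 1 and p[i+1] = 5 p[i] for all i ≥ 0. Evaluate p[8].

390625

p[1] = 5(1) = 5
p[2] = 5(5) = 25
p[3] = 5(25) = 125
p[4] = 5(125) = 625
p[5] = 5(625) = 3125
p[6] = 5(3125) = 15625
p[7] = 5(15625) = 78125
p[8] = 5(78125) = 390625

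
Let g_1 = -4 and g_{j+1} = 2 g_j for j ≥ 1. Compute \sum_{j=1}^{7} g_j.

-508

g_2 = 2(-4) = -8
g_3 = 2(-8) = -16
g_4 = 2(-16) = -32
g_5 = 2(-32) = -64
g_6 = 2(-64) = -128
g_7 = 2(-128) = -256
Sum = (-4) + (-8) + (-16) + (-32) + (-64) + (-128) + (-256) = -508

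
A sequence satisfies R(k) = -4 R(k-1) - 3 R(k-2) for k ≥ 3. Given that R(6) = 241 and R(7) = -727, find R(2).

1

Rearranging, R(k-2) = (R(k) + 4 R(k-1)) / -3.
R(5) = (-727 + 4(241)) / -3 = 237/-3 = -79
R(4) = (241 + 4(-79)) / -3 = -75/-3 = 25
R(3) = (-79 + 4(25)) / -3 = 21/-3 = -7
R(2) = (25 + 4(-7)) / -3 = -3/-3 = 1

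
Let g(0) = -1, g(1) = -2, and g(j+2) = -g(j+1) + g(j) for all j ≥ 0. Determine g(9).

g(2) = -(-2) + (-1) = 1
g(3) = -1 + (-2) = -3
g(4) = -(-3) + 1 = 4
g(5) = -4 + (-3) = -7
g(6) = -(-7) + 4 = 11
g(7) = -11 + (-7) = -18
g(8) = -(-18) + 11 = 29
g(9) = -29 + (-18) = -47

-47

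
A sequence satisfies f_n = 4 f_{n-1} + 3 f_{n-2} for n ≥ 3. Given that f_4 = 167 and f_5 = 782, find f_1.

Rearranging, f_{n-2} = (f_n - 4 f_{n-1}) / 3.
f_3 = (782 - 4*167) / 3 = 114/3 = 38
f_2 = (167 - 4*38) / 3 = 15/3 = 5
f_1 = (38 - 4*5) / 3 = 18/3 = 6

6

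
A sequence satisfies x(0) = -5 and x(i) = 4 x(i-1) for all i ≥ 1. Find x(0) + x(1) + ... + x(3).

-425

x(1) = 4*(-5) = -20
x(2) = 4*(-20) = -80
x(3) = 4*(-80) = -320
Sum = (-5) + (-20) + (-80) + (-320) = -425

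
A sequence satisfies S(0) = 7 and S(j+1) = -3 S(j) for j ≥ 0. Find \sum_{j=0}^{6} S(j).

3829

S(1) = -3·7 = -21
S(2) = -3·(-21) = 63
S(3) = -3·63 = -189
S(4) = -3·(-189) = 567
S(5) = -3·567 = -1701
S(6) = -3·(-1701) = 5103
Sum = 7 + (-21) + 63 + (-189) + 567 + (-1701) + 5103 = 3829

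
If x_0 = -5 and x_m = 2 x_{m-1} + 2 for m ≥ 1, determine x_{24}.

-50331650

The fixed point is 2/(1 - 2) = -2, so x_m + 2 = 2(x_{m-1} + 2).
Hence x_m = -3·2^m - 2.
x_{24} = -3·2^{24} - 2 = -3·16777216 - 2 = -50331650.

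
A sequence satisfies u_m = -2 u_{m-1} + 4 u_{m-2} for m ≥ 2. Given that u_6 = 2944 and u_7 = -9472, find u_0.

Rearranging, u_{m-2} = (u_m + 2 u_{m-1}) / 4.
u_5 = (-9472 + 2(2944)) / 4 = -3584/4 = -896
u_4 = (2944 + 2(-896)) / 4 = 1152/4 = 288
u_3 = (-896 + 2(288)) / 4 = -320/4 = -80
u_2 = (288 + 2(-80)) / 4 = 128/4 = 32
u_1 = (-80 + 2(32)) / 4 = -16/4 = -4
u_0 = (32 + 2(-4)) / 4 = 24/4 = 6

6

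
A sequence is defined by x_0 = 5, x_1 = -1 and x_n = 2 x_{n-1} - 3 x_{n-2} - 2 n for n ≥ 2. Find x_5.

x_2 = 2(-1) - 3(5) - 4 = -21
x_3 = 2(-21) - 3(-1) - 6 = -45
x_4 = 2(-45) - 3(-21) - 8 = -35
x_5 = 2(-35) - 3(-45) - 10 = 55

55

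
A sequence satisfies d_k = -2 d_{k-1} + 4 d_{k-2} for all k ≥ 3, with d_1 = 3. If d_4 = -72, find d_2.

-6

Let d_2 = x.
d_3 = 12 - 2x
d_4 = -24 + 8x
So -24 + 8x = -72, giving x = -6.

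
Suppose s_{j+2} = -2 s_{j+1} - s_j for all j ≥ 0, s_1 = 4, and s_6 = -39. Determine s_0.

3

Let s_0 = w.
s_2 = -8 - w
s_3 = 12 + 2w
s_4 = -16 - 3w
s_5 = 20 + 4w
s_6 = -24 - 5w
So -24 - 5w = -39, giving w = 3.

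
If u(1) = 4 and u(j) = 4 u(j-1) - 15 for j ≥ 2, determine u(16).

The fixed point is -15/(1 - 4) = 5, so u(j) - 5 = 4(u(j-1) - 5).
Hence u(j) = -1·4^{j-1} + 5.
u(16) = -1·4^{15} + 5 = -1·1073741824 + 5 = -1073741819.

-1073741819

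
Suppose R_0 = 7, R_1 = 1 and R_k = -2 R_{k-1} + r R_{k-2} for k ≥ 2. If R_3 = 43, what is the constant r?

-3

R_2 = -2 + 7r
R_3 = 4 - 13r
So 4 - 13r = 43, giving r = -3.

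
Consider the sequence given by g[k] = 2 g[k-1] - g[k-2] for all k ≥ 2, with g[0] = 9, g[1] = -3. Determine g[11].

-123

g[2] = 2(-3) - 9 = -15
g[3] = 2(-15) - (-3) = -27
g[4] = 2(-27) - (-15) = -39
g[5] = 2(-39) - (-27) = -51
g[6] = 2(-51) - (-39) = -63
g[7] = 2(-63) - (-51) = -75
g[8] = 2(-75) - (-63) = -87
g[9] = 2(-87) - (-75) = -99
g[10] = 2(-99) - (-87) = -111
g[11] = 2(-111) - (-99) = -123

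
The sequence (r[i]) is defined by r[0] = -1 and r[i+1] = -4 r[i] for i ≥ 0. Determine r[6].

r[1] = -4(-1) = 4
r[2] = -4(4) = -16
r[3] = -4(-16) = 64
r[4] = -4(64) = -256
r[5] = -4(-256) = 1024
r[6] = -4(1024) = -4096

-4096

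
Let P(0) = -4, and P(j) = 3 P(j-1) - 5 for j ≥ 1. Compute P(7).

-14213

P(1) = 3·(-4) - 5 = -17
P(2) = 3·(-17) - 5 = -56
P(3) = 3·(-56) - 5 = -173
P(4) = 3·(-173) - 5 = -524
P(5) = 3·(-524) - 5 = -1577
P(6) = 3·(-1577) - 5 = -4736
P(7) = 3·(-4736) - 5 = -14213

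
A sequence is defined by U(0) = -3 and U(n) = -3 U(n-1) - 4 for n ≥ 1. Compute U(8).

-13123

U(1) = -3*(-3) - 4 = 5
U(2) = -3*5 - 4 = -19
U(3) = -3*(-19) - 4 = 53
U(4) = -3*53 - 4 = -163
U(5) = -3*(-163) - 4 = 485
U(6) = -3*485 - 4 = -1459
U(7) = -3*(-1459) - 4 = 4373
U(8) = -3*4373 - 4 = -13123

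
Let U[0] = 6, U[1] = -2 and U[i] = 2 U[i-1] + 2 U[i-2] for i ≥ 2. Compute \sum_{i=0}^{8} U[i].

U[2] = 2·(-2) + 2·6 = 8
U[3] = 2·8 + 2·(-2) = 12
U[4] = 2·12 + 2·8 = 40
U[5] = 2·40 + 2·12 = 104
U[6] = 2·104 + 2·40 = 288
U[7] = 2·288 + 2·104 = 784
U[8] = 2·784 + 2·288 = 2144
Sum = 6 + (-2) + 8 + 12 + 40 + 104 + 288 + 784 + 2144 = 3384

3384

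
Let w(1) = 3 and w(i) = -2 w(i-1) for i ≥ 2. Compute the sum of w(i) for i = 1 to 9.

w(2) = -2·3 = -6
w(3) = -2·(-6) = 12
w(4) = -2·12 = -24
w(5) = -2·(-24) = 48
w(6) = -2·48 = -96
w(7) = -2·(-96) = 192
w(8) = -2·192 = -384
w(9) = -2·(-384) = 768
Sum = 3 + (-6) + 12 + (-24) + 48 + (-96) + 192 + (-384) + 768 = 513

513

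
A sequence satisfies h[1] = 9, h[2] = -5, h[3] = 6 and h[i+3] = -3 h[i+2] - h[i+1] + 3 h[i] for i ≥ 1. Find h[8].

h[4] = -3(6) - (-5) + 3(9) = 14
h[5] = -3(14) - 6 + 3(-5) = -63
h[6] = -3(-63) - 14 + 3(6) = 193
h[7] = -3(193) - (-63) + 3(14) = -474
h[8] = -3(-474) - 193 + 3(-63) = 1040

1040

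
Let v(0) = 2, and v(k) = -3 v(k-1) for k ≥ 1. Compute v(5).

v(1) = -3·2 = -6
v(2) = -3·(-6) = 18
v(3) = -3·18 = -54
v(4) = -3·(-54) = 162
v(5) = -3·162 = -486

-486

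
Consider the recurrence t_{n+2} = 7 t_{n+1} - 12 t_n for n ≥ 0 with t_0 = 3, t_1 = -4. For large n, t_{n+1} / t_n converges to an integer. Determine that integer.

The characteristic equation is r^2 - 7r + 12 = 0, which factors as (r - 4)(r - 3) = 0.
So the roots are 4 and 3. Since |4| > |3| and the coefficient of 4^n is non-zero, the ratio tends to 4.

4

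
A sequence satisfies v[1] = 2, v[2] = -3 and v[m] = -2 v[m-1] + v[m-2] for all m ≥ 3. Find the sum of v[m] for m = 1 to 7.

191

v[3] = -2·(-3) + 2 = 8
v[4] = -2·8 + (-3) = -19
v[5] = -2·(-19) + 8 = 46
v[6] = -2·46 + (-19) = -111
v[7] = -2·(-111) + 46 = 268
Sum = 2 + (-3) + 8 + (-19) + 46 + (-111) + 268 = 191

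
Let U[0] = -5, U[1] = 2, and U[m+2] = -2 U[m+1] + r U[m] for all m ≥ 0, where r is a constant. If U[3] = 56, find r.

4

U[2] = -4 - 5r
U[3] = 8 + 12r
So 8 + 12r = 56, giving r = 4.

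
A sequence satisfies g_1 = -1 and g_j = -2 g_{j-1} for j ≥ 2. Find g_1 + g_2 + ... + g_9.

g_2 = -2·(-1) = 2
g_3 = -2·2 = -4
g_4 = -2·(-4) = 8
g_5 = -2·8 = -16
g_6 = -2·(-16) = 32
g_7 = -2·32 = -64
g_8 = -2·(-64) = 128
g_9 = -2·128 = -256
Sum = (-1) + 2 + (-4) + 8 + (-16) + 32 + (-64) + 128 + (-256) = -171

-171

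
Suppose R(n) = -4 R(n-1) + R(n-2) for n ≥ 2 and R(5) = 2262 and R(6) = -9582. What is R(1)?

Rearranging, R(n-2) = R(n) + 4 R(n-1).
R(4) = -9582 + 4·2262 = -534
R(3) = 2262 + 4·(-534) = 126
R(2) = -534 + 4·126 = -30
R(1) = 126 + 4·(-30) = 6

6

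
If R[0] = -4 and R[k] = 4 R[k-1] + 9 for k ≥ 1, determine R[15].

The fixed point is 9/(1 - 4) = -3, so R[k] + 3 = 4(R[k-1] + 3).
Hence R[k] = -1·4^k - 3.
R[15] = -1·4^{15} - 3 = -1·1073741824 - 3 = -1073741827.

-1073741827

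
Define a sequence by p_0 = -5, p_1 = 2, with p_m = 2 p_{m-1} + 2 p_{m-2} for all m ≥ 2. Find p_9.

p_2 = 2(2) + 2(-5) = -6
p_3 = 2(-6) + 2(2) = -8
p_4 = 2(-8) + 2(-6) = -28
p_5 = 2(-28) + 2(-8) = -72
p_6 = 2(-72) + 2(-28) = -200
p_7 = 2(-200) + 2(-72) = -544
p_8 = 2(-544) + 2(-200) = -1488
p_9 = 2(-1488) + 2(-544) = -4064

-4064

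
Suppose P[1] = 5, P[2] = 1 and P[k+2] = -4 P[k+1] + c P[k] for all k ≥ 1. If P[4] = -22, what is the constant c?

2

P[3] = -4 + 5c
P[4] = 16 - 19c
So 16 - 19c = -22, giving c = 2.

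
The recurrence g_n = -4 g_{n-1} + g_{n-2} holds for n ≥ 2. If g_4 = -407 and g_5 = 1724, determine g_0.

-7

Rearranging, g_{n-2} = g_n + 4 g_{n-1}.
g_3 = 1724 + 4(-407) = 96
g_2 = -407 + 4(96) = -23
g_1 = 96 + 4(-23) = 4
g_0 = -23 + 4(4) = -7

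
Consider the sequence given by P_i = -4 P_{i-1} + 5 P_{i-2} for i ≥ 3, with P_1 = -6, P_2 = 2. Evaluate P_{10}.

P_3 = -4(2) + 5(-6) = -38
P_4 = -4(-38) + 5(2) = 162
P_5 = -4(162) + 5(-38) = -838
P_6 = -4(-838) + 5(162) = 4162
P_7 = -4(4162) + 5(-838) = -20838
P_8 = -4(-20838) + 5(4162) = 104162
P_9 = -4(104162) + 5(-20838) = -520838
P_{10} = -4(-520838) + 5(104162) = 2604162

2604162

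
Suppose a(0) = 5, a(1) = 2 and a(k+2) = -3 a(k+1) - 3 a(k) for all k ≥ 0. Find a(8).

567

a(2) = -3*2 - 3*5 = -21
a(3) = -3*(-21) - 3*2 = 57
a(4) = -3*57 - 3*(-21) = -108
a(5) = -3*(-108) - 3*57 = 153
a(6) = -3*153 - 3*(-108) = -135
a(7) = -3*(-135) - 3*153 = -54
a(8) = -3*(-54) - 3*(-135) = 567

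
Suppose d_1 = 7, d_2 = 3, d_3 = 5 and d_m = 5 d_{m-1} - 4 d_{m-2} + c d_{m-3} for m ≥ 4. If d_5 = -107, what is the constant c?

-4

d_4 = 13 + 7c
d_5 = 45 + 38c
So 45 + 38c = -107, giving c = -4.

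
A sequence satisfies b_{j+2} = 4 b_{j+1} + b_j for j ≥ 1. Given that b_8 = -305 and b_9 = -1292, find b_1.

Rearranging, b_{j-2} = b_j - 4 b_{j-1}.
b_7 = -1292 - 4(-305) = -72
b_6 = -305 - 4(-72) = -17
b_5 = -72 - 4(-17) = -4
b_4 = -17 - 4(-4) = -1
b_3 = -4 - 4(-1) = 0
b_2 = -1 - 4(0) = -1
b_1 = 0 - 4(-1) = 4

4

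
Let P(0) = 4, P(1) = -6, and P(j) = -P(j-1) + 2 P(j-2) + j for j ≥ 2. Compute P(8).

P(2) = -(-6) + 2(4) + 2 = 16
P(3) = -16 + 2(-6) + 3 = -25
P(4) = -(-25) + 2(16) + 4 = 61
P(5) = -61 + 2(-25) + 5 = -106
P(6) = -(-106) + 2(61) + 6 = 234
P(7) = -234 + 2(-106) + 7 = -439
P(8) = -(-439) + 2(234) + 8 = 915

915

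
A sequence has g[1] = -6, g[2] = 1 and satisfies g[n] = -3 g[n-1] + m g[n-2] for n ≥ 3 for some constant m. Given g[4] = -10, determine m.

-1

g[3] = -3 - 6m
g[4] = 9 + 19m
So 9 + 19m = -10, giving m = -1.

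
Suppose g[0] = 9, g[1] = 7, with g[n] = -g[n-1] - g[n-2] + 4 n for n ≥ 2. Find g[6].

g[2] = -7 - 9 + 8 = -8
g[3] = -(-8) - 7 + 12 = 13
g[4] = -13 - (-8) + 16 = 11
g[5] = -11 - 13 + 20 = -4
g[6] = -(-4) - 11 + 24 = 17

17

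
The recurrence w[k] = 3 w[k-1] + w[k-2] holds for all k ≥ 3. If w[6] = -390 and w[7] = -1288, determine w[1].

8

Rearranging, w[k-2] = w[k] - 3 w[k-1].
w[5] = -1288 - 3*(-390) = -118
w[4] = -390 - 3*(-118) = -36
w[3] = -118 - 3*(-36) = -10
w[2] = -36 - 3*(-10) = -6
w[1] = -10 - 3*(-6) = 8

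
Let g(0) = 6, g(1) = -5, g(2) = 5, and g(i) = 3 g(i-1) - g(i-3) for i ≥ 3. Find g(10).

g(3) = 3·5 - 6 = 9
g(4) = 3·9 - (-5) = 32
g(5) = 3·32 - 5 = 91
g(6) = 3·91 - 9 = 264
g(7) = 3·264 - 32 = 760
g(8) = 3·760 - 91 = 2189
g(9) = 3·2189 - 264 = 6303
g(10) = 3·6303 - 760 = 18149

18149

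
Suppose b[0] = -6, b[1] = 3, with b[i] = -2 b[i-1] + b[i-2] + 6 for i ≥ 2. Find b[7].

633

b[2] = -2*3 + (-6) + 6 = -6
b[3] = -2*(-6) + 3 + 6 = 21
b[4] = -2*21 + (-6) + 6 = -42
b[5] = -2*(-42) + 21 + 6 = 111
b[6] = -2*111 + (-42) + 6 = -258
b[7] = -2*(-258) + 111 + 6 = 633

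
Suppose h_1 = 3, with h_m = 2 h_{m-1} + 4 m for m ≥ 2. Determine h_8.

h_2 = 2*3 + 8 = 14
h_3 = 2*14 + 12 = 40
h_4 = 2*40 + 16 = 96
h_5 = 2*96 + 20 = 212
h_6 = 2*212 + 24 = 448
h_7 = 2*448 + 28 = 924
h_8 = 2*924 + 32 = 1880

1880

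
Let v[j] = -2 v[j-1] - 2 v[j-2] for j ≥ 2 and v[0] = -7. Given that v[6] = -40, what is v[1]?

2

Let v[1] = x.
v[2] = 14 - 2x
v[3] = -28 + 2x
v[4] = 28
v[5] = -4x
v[6] = -56 + 8x
So -56 + 8x = -40, giving x = 2.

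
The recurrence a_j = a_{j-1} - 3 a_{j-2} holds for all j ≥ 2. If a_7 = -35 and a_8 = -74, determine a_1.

Rearranging, a_{j-2} = (a_j - a_{j-1}) / -3.
a_6 = (-74 - (-35)) / -3 = -39/-3 = 13
a_5 = (-35 - 13) / -3 = -48/-3 = 16
a_4 = (13 - 16) / -3 = -3/-3 = 1
a_3 = (16 - 1) / -3 = 15/-3 = -5
a_2 = (1 - (-5)) / -3 = 6/-3 = -2
a_1 = (-5 - (-2)) / -3 = -3/-3 = 1

1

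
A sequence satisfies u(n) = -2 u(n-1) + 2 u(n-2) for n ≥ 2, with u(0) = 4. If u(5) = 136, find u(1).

6

Let u(1) = v.
u(2) = 8 - 2v
u(3) = -16 + 6v
u(4) = 48 - 16v
u(5) = -128 + 44v
So -128 + 44v = 136, giving v = 6.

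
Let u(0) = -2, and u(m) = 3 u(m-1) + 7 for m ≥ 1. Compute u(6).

1090

u(1) = 3*(-2) + 7 = 1
u(2) = 3*1 + 7 = 10
u(3) = 3*10 + 7 = 37
u(4) = 3*37 + 7 = 118
u(5) = 3*118 + 7 = 361
u(6) = 3*361 + 7 = 1090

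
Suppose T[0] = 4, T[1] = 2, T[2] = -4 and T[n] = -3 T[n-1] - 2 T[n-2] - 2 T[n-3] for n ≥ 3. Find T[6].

4

T[3] = -3*(-4) - 2*2 - 2*4 = 0
T[4] = -3*0 - 2*(-4) - 2*2 = 4
T[5] = -3*4 - 2*0 - 2*(-4) = -4
T[6] = -3*(-4) - 2*4 - 2*0 = 4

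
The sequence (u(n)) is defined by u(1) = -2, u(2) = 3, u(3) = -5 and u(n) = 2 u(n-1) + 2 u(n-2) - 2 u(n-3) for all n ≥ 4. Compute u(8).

u(4) = 2*(-5) + 2*3 - 2*(-2) = 0
u(5) = 2*0 + 2*(-5) - 2*3 = -16
u(6) = 2*(-16) + 2*0 - 2*(-5) = -22
u(7) = 2*(-22) + 2*(-16) - 2*0 = -76
u(8) = 2*(-76) + 2*(-22) - 2*(-16) = -164

-164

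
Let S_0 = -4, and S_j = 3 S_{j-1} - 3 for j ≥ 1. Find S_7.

-12027

S_1 = 3·(-4) - 3 = -15
S_2 = 3·(-15) - 3 = -48
S_3 = 3·(-48) - 3 = -147
S_4 = 3·(-147) - 3 = -444
S_5 = 3·(-444) - 3 = -1335
S_6 = 3·(-1335) - 3 = -4008
S_7 = 3·(-4008) - 3 = -12027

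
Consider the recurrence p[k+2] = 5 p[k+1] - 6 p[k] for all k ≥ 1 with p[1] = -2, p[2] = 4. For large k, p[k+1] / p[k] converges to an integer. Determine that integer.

3

The characteristic equation is r^2 - 5r + 6 = 0, which factors as (r - 3)(r - 2) = 0.
So the roots are 3 and 2. Since |3| > |2| and the coefficient of 3^k is non-zero, the ratio tends to 3.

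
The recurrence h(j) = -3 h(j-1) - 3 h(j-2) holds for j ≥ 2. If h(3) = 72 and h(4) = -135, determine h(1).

Rearranging, h(j-2) = (h(j) + 3 h(j-1)) / -3.
h(2) = (-135 + 3·72) / -3 = 81/-3 = -27
h(1) = (72 + 3·(-27)) / -3 = -9/-3 = 3

3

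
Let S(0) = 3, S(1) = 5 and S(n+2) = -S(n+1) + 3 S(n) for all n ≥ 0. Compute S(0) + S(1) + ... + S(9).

527

S(2) = -5 + 3·3 = 4
S(3) = -4 + 3·5 = 11
S(4) = -11 + 3·4 = 1
S(5) = -1 + 3·11 = 32
S(6) = -32 + 3·1 = -29
S(7) = -(-29) + 3·32 = 125
S(8) = -125 + 3·(-29) = -212
S(9) = -(-212) + 3·125 = 587
Sum = 3 + 5 + 4 + 11 + 1 + 32 + (-29) + 125 + (-212) + 587 = 527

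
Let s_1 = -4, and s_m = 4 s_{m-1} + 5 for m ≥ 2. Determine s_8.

-38231

s_2 = 4*(-4) + 5 = -11
s_3 = 4*(-11) + 5 = -39
s_4 = 4*(-39) + 5 = -151
s_5 = 4*(-151) + 5 = -599
s_6 = 4*(-599) + 5 = -2391
s_7 = 4*(-2391) + 5 = -9559
s_8 = 4*(-9559) + 5 = -38231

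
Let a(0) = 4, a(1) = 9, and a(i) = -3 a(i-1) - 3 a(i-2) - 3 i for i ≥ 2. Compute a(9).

a(2) = -3·9 - 3·4 - 6 = -45
a(3) = -3·(-45) - 3·9 - 9 = 99
a(4) = -3·99 - 3·(-45) - 12 = -174
a(5) = -3·(-174) - 3·99 - 15 = 210
a(6) = -3·210 - 3·(-174) - 18 = -126
a(7) = -3·(-126) - 3·210 - 21 = -273
a(8) = -3·(-273) - 3·(-126) - 24 = 1173
a(9) = -3·1173 - 3·(-273) - 27 = -2727

-2727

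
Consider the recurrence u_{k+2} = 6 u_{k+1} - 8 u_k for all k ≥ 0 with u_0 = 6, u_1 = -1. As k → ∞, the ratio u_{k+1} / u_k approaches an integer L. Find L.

The characteristic equation is r^2 - 6r + 8 = 0, which factors as (r - 4)(r - 2) = 0.
So the roots are 4 and 2. Since |4| > |2| and the coefficient of 4^k is non-zero, the ratio tends to 4.

4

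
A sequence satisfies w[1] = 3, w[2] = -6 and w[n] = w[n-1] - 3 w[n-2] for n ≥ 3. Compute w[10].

w[3] = (-6) - 3(3) = -15
w[4] = (-15) - 3(-6) = 3
w[5] = 3 - 3(-15) = 48
w[6] = 48 - 3(3) = 39
w[7] = 39 - 3(48) = -105
w[8] = (-105) - 3(39) = -222
w[9] = (-222) - 3(-105) = 93
w[10] = 93 - 3(-222) = 759

759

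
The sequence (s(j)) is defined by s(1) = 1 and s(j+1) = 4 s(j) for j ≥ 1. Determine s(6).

1024

s(2) = 4·1 = 4
s(3) = 4·4 = 16
s(4) = 4·16 = 64
s(5) = 4·64 = 256
s(6) = 4·256 = 1024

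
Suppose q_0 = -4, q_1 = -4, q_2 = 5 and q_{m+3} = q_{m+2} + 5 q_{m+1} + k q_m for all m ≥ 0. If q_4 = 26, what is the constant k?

-2

q_3 = -15 - 4k
q_4 = 10 - 8k
So 10 - 8k = 26, giving k = -2.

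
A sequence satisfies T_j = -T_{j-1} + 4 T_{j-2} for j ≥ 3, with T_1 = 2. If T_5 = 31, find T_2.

1

Let T_2 = x.
T_3 = 8 - x
T_4 = -8 + 5x
T_5 = 40 - 9x
So 40 - 9x = 31, giving x = 1.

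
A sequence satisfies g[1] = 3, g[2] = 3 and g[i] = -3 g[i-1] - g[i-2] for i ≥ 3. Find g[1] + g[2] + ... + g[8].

g[3] = -3(3) - 3 = -12
g[4] = -3(-12) - 3 = 33
g[5] = -3(33) - (-12) = -87
g[6] = -3(-87) - 33 = 228
g[7] = -3(228) - (-87) = -597
g[8] = -3(-597) - 228 = 1563
Sum = 3 + 3 + (-12) + 33 + (-87) + 228 + (-597) + 1563 = 1134

1134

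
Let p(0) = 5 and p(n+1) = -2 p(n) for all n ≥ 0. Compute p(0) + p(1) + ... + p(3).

p(1) = -2(5) = -10
p(2) = -2(-10) = 20
p(3) = -2(20) = -40
Sum = 5 + (-10) + 20 + (-40) = -25

-25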